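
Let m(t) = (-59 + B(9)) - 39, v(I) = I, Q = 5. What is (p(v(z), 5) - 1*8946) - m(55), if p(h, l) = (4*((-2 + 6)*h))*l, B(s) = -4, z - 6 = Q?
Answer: -7964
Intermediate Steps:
z = 11 (z = 6 + 5 = 11)
m(t) = -102 (m(t) = (-59 - 4) - 39 = -63 - 39 = -102)
p(h, l) = 16*h*l (p(h, l) = (4*(4*h))*l = (16*h)*l = 16*h*l)
(p(v(z), 5) - 1*8946) - m(55) = (16*11*5 - 1*8946) - 1*(-102) = (880 - 8946) + 102 = -8066 + 102 = -7964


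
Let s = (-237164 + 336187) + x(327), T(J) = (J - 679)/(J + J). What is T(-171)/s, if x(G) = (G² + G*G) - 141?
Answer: 85/10695708 ≈ 7.9471e-6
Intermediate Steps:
T(J) = (-679 + J)/(2*J) (T(J) = (-679 + J)/((2*J)) = (-679 + J)*(1/(2*J)) = (-679 + J)/(2*J))
x(G) = -141 + 2*G² (x(G) = (G² + G²) - 141 = 2*G² - 141 = -141 + 2*G²)
s = 312740 (s = (-237164 + 336187) + (-141 + 2*327²) = 99023 + (-141 + 2*106929) = 99023 + (-141 + 213858) = 99023 + 213717 = 312740)
T(-171)/s = ((½)*(-679 - 171)/(-171))/312740 = ((½)*(-1/171)*(-850))*(1/312740) = (425/171)*(1/312740) = 85/10695708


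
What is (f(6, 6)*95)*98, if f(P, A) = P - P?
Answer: 0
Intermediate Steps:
f(P, A) = 0
(f(6, 6)*95)*98 = (0*95)*98 = 0*98 = 0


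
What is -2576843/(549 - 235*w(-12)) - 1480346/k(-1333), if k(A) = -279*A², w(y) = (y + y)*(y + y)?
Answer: 141963857526971/7425869672349 ≈ 19.117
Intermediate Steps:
w(y) = 4*y² (w(y) = (2*y)*(2*y) = 4*y²)
-2576843/(549 - 235*w(-12)) - 1480346/k(-1333) = -2576843/(549 - 940*(-12)²) - 1480346/((-279*(-1333)²)) = -2576843/(549 - 940*144) - 1480346/((-279*1776889)) = -2576843/(549 - 235*576) - 1480346/(-495752031) = -2576843/(549 - 135360) - 1480346*(-1/495752031) = -2576843/(-134811) + 1480346/495752031 = -2576843*(-1/134811) + 1480346/495752031 = 2576843/134811 + 1480346/495752031 = 141963857526971/7425869672349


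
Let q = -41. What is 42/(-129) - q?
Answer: 1749/43 ≈ 40.674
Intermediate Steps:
42/(-129) - q = 42/(-129) - 1*(-41) = 42*(-1/129) + 41 = -14/43 + 41 = 1749/43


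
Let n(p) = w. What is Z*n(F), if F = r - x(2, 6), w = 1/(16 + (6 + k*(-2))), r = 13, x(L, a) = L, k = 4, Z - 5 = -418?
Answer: -59/2 ≈ -29.500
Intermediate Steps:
Z = -413 (Z = 5 - 418 = -413)
w = 1/14 (w = 1/(16 + (6 + 4*(-2))) = 1/(16 + (6 - 8)) = 1/(16 - 2) = 1/14 ≈ 0.071429)
F = 11 (F = 13 - 1*2 = 13 - 2 = 11)
n(p) = 1/14
Z*n(F) = -413*1/14 = -59/2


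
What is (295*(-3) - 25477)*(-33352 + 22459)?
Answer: 287161266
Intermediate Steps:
(295*(-3) - 25477)*(-33352 + 22459) = (-885 - 25477)*(-10893) = -26362*(-10893) = 287161266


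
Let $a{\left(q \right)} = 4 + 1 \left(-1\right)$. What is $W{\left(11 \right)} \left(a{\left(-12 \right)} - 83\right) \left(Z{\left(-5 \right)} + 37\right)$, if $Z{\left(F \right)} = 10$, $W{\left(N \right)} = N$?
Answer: $-41360$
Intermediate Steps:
$a{\left(q \right)} = 3$ ($a{\left(q \right)} = 4 - 1 = 3$)
$W{\left(11 \right)} \left(a{\left(-12 \right)} - 83\right) \left(Z{\left(-5 \right)} + 37\right) = 11 \left(3 - 83\right) \left(10 + 37\right) = 11 \left(\left(-80\right) 47\right) = 11 \left(-3760\right) = -41360$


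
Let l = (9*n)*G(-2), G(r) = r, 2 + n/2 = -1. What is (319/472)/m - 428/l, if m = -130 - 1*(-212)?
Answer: -4132715/1045008 ≈ -3.9547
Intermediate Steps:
n = -6 (n = -4 + 2*(-1) = -4 - 2 = -6)
m = 82 (m = -130 + 212 = 82)
l = 108 (l = (9*(-6))*(-2) = -54*(-2) = 108)
(319/472)/m - 428/l = (319/472)/82 - 428/108 = (319*(1/472))*(1/82) - 428*1/108 = (319/472)*(1/82) - 107/27 = 319/38704 - 107/27 = -4132715/1045008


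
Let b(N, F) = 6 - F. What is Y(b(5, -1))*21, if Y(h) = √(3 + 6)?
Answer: 63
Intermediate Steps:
Y(h) = 3 (Y(h) = √9 = 3)
Y(b(5, -1))*21 = 3*21 = 63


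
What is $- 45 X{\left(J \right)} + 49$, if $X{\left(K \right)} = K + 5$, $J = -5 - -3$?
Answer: $-86$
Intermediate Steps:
$J = -2$ ($J = -5 + 3 = -2$)
$X{\left(K \right)} = 5 + K$
$- 45 X{\left(J \right)} + 49 = - 45 \left(5 - 2\right) + 49 = \left(-45\right) 3 + 49 = -135 + 49 = -86$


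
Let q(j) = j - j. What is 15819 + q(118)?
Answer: 15819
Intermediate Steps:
q(j) = 0
15819 + q(118) = 15819 + 0 = 15819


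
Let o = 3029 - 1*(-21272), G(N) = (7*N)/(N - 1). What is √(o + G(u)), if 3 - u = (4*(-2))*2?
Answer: √875102/6 ≈ 155.91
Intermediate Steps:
u = 19 (u = 3 - 4*(-2)*2 = 3 - (-8)*2 = 3 - 1*(-16) = 3 + 16 = 19)
G(N) = 7*N/(-1 + N) (G(N) = (7*N)/(-1 + N) = 7*N/(-1 + N))
o = 24301 (o = 3029 + 21272 = 24301)
√(o + G(u)) = √(24301 + 7*19/(-1 + 19)) = √(24301 + 7*19/18) = √(24301 + 7*19*(1/18)) = √(24301 + 133/18) = √(437551/18) = √875102/6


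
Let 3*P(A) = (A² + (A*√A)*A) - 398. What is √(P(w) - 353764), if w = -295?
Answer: √(-2923995 + 261075*I*√295)/3 ≈ 367.37 + 678.12*I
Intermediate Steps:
P(A) = -398/3 + A²/3 + A^(5/2)/3 (P(A) = ((A² + (A*√A)*A) - 398)/3 = ((A² + A^(3/2)*A) - 398)/3 = ((A² + A^(5/2)) - 398)/3 = (-398 + A² + A^(5/2))/3 = -398/3 + A²/3 + A^(5/2)/3)
√(P(w) - 353764) = √((-398/3 + (⅓)*(-295)² + (-295)^(5/2)/3) - 353764) = √((-398/3 + (⅓)*87025 + (87025*I*√295)/3) - 353764) = √((-398/3 + 87025/3 + 87025*I*√295/3) - 353764) = √((86627/3 + 87025*I*√295/3) - 353764) = √(-974665/3 + 87025*I*√295/3)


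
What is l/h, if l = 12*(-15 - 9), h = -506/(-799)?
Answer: -115056/253 ≈ -454.77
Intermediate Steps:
h = 506/799 (h = -506*(-1/799) = 506/799 ≈ 0.63329)
l = -288 (l = 12*(-24) = -288)
l/h = -288/506/799 = -288*799/506 = -115056/253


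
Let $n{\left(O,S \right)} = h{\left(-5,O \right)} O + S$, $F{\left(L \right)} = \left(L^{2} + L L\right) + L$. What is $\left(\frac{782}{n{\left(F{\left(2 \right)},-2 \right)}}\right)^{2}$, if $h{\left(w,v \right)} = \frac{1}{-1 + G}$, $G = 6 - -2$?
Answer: $\frac{7491169}{4} \approx 1.8728 \cdot 10^{6}$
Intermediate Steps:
$G = 8$ ($G = 6 + 2 = 8$)
$h{\left(w,v \right)} = \frac{1}{7}$ ($h{\left(w,v \right)} = \frac{1}{-1 + 8} = \frac{1}{7}$)
$F{\left(L \right)} = L + 2 L^{2}$ ($F{\left(L \right)} = \left(L^{2} + L^{2}\right) + L = 2 L^{2} + L = L + 2 L^{2}$)
$n{\left(O,S \right)} = S + \frac{O}{7}$ ($n{\left(O,S \right)} = \frac{O}{7} + S = S + \frac{O}{7}$)
$\left(\frac{782}{n{\left(F{\left(2 \right)},-2 \right)}}\right)^{2} = \left(\frac{782}{-2 + \frac{2 \left(1 + 2 \cdot 2\right)}{7}}\right)^{2} = \left(\frac{782}{-2 + \frac{2 \left(1 + 4\right)}{7}}\right)^{2} = \left(\frac{782}{-2 + \frac{2 \cdot 5}{7}}\right)^{2} = \left(\frac{782}{-2 + \frac{1}{7} \cdot 10}\right)^{2} = \left(\frac{782}{-2 + \frac{10}{7}}\right)^{2} = \left(\frac{782}{- \frac{4}{7}}\right)^{2} = \left(782 \left(- \frac{7}{4}\right)\right)^{2} = \left(- \frac{2737}{2}\right)^{2} = \frac{7491169}{4}$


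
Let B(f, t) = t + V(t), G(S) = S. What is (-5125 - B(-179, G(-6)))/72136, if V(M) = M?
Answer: -5113/72136 ≈ -0.070880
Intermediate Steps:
B(f, t) = 2*t (B(f, t) = t + t = 2*t)
(-5125 - B(-179, G(-6)))/72136 = (-5125 - 2*(-6))/72136 = (-5125 - 1*(-12))*(1/72136) = (-5125 + 12)*(1/72136) = -5113*1/72136 = -5113/72136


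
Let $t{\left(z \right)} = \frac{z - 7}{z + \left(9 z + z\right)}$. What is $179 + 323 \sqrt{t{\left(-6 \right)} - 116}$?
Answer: $179 + \frac{323 i \sqrt{504438}}{66} \approx 179.0 + 3475.9 i$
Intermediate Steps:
$t{\left(z \right)} = \frac{-7 + z}{11 z}$ ($t{\left(z \right)} = \frac{-7 + z}{z + 10 z} = \frac{-7 + z}{11 z}$)
$179 + 323 \sqrt{t{\left(-6 \right)} - 116} = 179 + 323 \sqrt{\frac{-7 - 6}{11 \left(-6\right)} - 116} = 179 + 323 \sqrt{\frac{1}{11} \left(- \frac{1}{6}\right) \left(-13\right) - 116} = 179 + 323 \sqrt{\frac{13}{66} - 116} = 179 + 323 \sqrt{- \frac{7643}{66}} = 179 + 323 \frac{i \sqrt{504438}}{66} = 179 + \frac{323 i \sqrt{504438}}{66}$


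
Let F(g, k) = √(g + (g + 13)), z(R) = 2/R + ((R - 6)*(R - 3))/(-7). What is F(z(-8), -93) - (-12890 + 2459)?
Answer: 10431 + 3*I*√14/2 ≈ 10431.0 + 5.6125*I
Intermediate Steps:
z(R) = 2/R - (-6 + R)*(-3 + R)/7 (z(R) = 2/R + ((-6 + R)*(-3 + R))*(-⅐) = 2/R - (-6 + R)*(-3 + R)/7)
F(g, k) = √(13 + 2*g) (F(g, k) = √(g + (13 + g)) = √(13 + 2*g))
F(z(-8), -93) - (-12890 + 2459) = √(13 + 2*((⅐)*(14 - 1*(-8)*(18 + (-8)² - 9*(-8)))/(-8))) - (-12890 + 2459) = √(13 + 2*((⅐)*(-⅛)*(14 - 1*(-8)*(18 + 64 + 72)))) - 1*(-10431) = √(13 + 2*((⅐)*(-⅛)*(14 - 1*(-8)*154))) + 10431 = √(13 + 2*((⅐)*(-⅛)*(14 + 1232))) + 10431 = √(13 + 2*((⅐)*(-⅛)*1246)) + 10431 = √(13 + 2*(-89/4)) + 10431 = √(13 - 89/2) + 10431 = √(-63/2) + 10431 = 3*I*√14/2 + 10431 = 10431 + 3*I*√14/2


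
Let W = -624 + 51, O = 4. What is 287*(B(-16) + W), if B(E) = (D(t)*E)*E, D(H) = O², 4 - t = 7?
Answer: 1011101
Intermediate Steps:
t = -3 (t = 4 - 1*7 = 4 - 7 = -3)
D(H) = 16 (D(H) = 4² = 16)
W = -573
B(E) = 16*E² (B(E) = (16*E)*E = 16*E²)
287*(B(-16) + W) = 287*(16*(-16)² - 573) = 287*(16*256 - 573) = 287*(4096 - 573) = 287*3523 = 1011101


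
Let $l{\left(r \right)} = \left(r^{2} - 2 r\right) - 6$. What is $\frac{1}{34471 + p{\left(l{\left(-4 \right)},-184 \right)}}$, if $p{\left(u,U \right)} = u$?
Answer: $\frac{1}{34489} \approx 2.8995 \cdot 10^{-5}$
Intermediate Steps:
$l{\left(r \right)} = -6 + r^{2} - 2 r$
$\frac{1}{34471 + p{\left(l{\left(-4 \right)},-184 \right)}} = \frac{1}{34471 - \left(-2 - 16\right)} = \frac{1}{34471 + \left(-6 + 16 + 8\right)} = \frac{1}{34471 + 18} = \frac{1}{34489}$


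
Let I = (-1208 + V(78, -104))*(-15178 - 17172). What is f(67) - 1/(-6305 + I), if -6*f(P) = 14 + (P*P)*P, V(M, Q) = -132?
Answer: -4345495258007/86685390 ≈ -50130.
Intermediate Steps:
f(P) = -7/3 - P³/6 (f(P) = -(14 + (P*P)*P)/6 = -(14 + P²*P)/6 = -(14 + P³)/6 = -7/3 - P³/6)
I = 43349000 (I = (-1208 - 132)*(-15178 - 17172) = -1340*(-32350) = 43349000)
f(67) - 1/(-6305 + I) = (-7/3 - ⅙*67³) - 1/(-6305 + 43349000) = (-7/3 - ⅙*300763) - 1/43342695 = (-7/3 - 300763/6) - 1*1/43342695 = -100259/2 - 1/43342695 = -4345495258007/86685390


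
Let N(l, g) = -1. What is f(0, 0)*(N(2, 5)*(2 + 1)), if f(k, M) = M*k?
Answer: 0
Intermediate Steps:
f(0, 0)*(N(2, 5)*(2 + 1)) = (0*0)*(-(2 + 1)) = 0*(-1*3) = 0*(-3) = 0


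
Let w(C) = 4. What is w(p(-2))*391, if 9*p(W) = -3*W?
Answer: 1564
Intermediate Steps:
p(W) = -W/3 (p(W) = (-3*W)/9 = -W/3)
w(p(-2))*391 = 4*391 = 1564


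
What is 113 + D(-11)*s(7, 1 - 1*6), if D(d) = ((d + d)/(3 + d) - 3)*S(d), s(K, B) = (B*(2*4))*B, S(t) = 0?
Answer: 113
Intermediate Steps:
s(K, B) = 8*B**2 (s(K, B) = (B*8)*B = (8*B)*B = 8*B**2)
D(d) = 0 (D(d) = ((d + d)/(3 + d) - 3)*0 = ((2*d)/(3 + d) - 3)*0 = (2*d/(3 + d) - 3)*0 = (-3 + 2*d/(3 + d))*0 = 0)
113 + D(-11)*s(7, 1 - 1*6) = 113 + 0*(8*(1 - 1*6)**2) = 113 + 0*(8*(1 - 6)**2) = 113 + 0*(8*(-5)**2) = 113 + 0*(8*25) = 113 + 0*200 = 113 + 0 = 113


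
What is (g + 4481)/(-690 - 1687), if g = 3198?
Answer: -7679/2377 ≈ -3.2305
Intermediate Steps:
(g + 4481)/(-690 - 1687) = (3198 + 4481)/(-690 - 1687) = 7679/(-2377) = 7679*(-1/2377) = -7679/2377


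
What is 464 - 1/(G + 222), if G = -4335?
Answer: 1908433/4113 ≈ 464.00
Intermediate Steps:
464 - 1/(G + 222) = 464 - 1/(-4335 + 222) = 464 - 1/(-4113) = 464 - 1*(-1/4113) = 464 + 1/4113 = 1908433/4113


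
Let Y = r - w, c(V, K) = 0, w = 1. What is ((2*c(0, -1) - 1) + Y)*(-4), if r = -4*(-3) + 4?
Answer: -56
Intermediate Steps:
r = 16 (r = 12 + 4 = 16)
Y = 15 (Y = 16 - 1*1 = 16 - 1 = 15)
((2*c(0, -1) - 1) + Y)*(-4) = ((2*0 - 1) + 15)*(-4) = ((0 - 1) + 15)*(-4) = (-1 + 15)*(-4) = 14*(-4) = -56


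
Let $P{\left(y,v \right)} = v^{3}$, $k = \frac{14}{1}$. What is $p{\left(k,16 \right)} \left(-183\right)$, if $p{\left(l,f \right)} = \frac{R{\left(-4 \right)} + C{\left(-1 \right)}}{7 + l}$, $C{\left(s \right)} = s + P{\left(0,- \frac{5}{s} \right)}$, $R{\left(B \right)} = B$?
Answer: $- \frac{7320}{7} \approx -1045.7$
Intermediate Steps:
$k = 14$ ($k = 14 \cdot 1 = 14$)
$C{\left(s \right)} = s - \frac{125}{s^{3}}$ ($C{\left(s \right)} = s + \left(- \frac{5}{s}\right)^{3} = s - \frac{125}{s^{3}}$)
$p{\left(l,f \right)} = \frac{120}{7 + l}$ ($p{\left(l,f \right)} = \frac{-4 - \left(1 + \frac{125}{-1}\right)}{7 + l} = \frac{-4 - -124}{7 + l} = \frac{-4 + \left(-1 + 125\right)}{7 + l} = \frac{-4 + 124}{7 + l} = \frac{120}{7 + l}$)
$p{\left(k,16 \right)} \left(-183\right) = \frac{120}{7 + 14} \left(-183\right) = \frac{120}{21} \left(-183\right) = 120 \cdot \frac{1}{21} \left(-183\right) = \frac{40}{7} \left(-183\right) = - \frac{7320}{7}$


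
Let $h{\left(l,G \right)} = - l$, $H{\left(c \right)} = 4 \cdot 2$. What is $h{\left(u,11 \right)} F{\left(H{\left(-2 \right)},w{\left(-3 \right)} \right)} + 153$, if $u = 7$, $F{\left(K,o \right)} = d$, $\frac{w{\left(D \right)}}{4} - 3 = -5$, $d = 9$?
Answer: $90$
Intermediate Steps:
$H{\left(c \right)} = 8$
$w{\left(D \right)} = -8$ ($w{\left(D \right)} = 12 + 4 \left(-5\right) = 12 - 20 = -8$)
$F{\left(K,o \right)} = 9$
$h{\left(u,11 \right)} F{\left(H{\left(-2 \right)},w{\left(-3 \right)} \right)} + 153 = \left(-1\right) 7 \cdot 9 + 153 = \left(-7\right) 9 + 153 = -63 + 153 = 90$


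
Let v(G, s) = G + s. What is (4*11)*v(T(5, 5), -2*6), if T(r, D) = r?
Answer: -308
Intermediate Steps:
(4*11)*v(T(5, 5), -2*6) = (4*11)*(5 - 2*6) = 44*(5 - 12) = 44*(-7) = -308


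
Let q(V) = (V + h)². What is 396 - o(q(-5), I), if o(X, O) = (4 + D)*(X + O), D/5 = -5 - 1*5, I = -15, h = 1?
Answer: 442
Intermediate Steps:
D = -50 (D = 5*(-5 - 1*5) = 5*(-5 - 5) = 5*(-10) = -50)
q(V) = (1 + V)² (q(V) = (V + 1)² = (1 + V)²)
o(X, O) = -46*O - 46*X (o(X, O) = (4 - 50)*(X + O) = -46*(O + X) = -46*O - 46*X)
396 - o(q(-5), I) = 396 - (-46*(-15) - 46*(1 - 5)²) = 396 - (690 - 46*(-4)²) = 396 - (690 - 46*16) = 396 - (690 - 736) = 396 - 1*(-46) = 396 + 46 = 442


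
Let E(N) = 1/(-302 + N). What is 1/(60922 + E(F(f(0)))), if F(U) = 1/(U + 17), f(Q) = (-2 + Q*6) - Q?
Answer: 4529/275915723 ≈ 1.6414e-5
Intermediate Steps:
f(Q) = -2 + 5*Q (f(Q) = (-2 + 6*Q) - Q = -2 + 5*Q)
F(U) = 1/(17 + U)
1/(60922 + E(F(f(0)))) = 1/(60922 + 1/(-302 + 1/(17 + (-2 + 5*0)))) = 1/(60922 + 1/(-302 + 1/(17 + (-2 + 0)))) = 1/(60922 + 1/(-302 + 1/(17 - 2))) = 1/(60922 + 1/(-302 + 1/15)) = 1/(60922 + 1/(-4529/15)) = 1/(60922 - 15/4529) = 1/(275915723/4529) = 4529/275915723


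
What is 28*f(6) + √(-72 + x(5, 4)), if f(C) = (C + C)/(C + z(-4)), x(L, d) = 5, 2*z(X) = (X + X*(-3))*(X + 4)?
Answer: 56 + I*√67 ≈ 56.0 + 8.1853*I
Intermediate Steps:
z(X) = -X*(4 + X) (z(X) = ((X + X*(-3))*(X + 4))/2 = ((X - 3*X)*(4 + X))/2 = ((-2*X)*(4 + X))/2 = (-2*X*(4 + X))/2 = -X*(4 + X))
f(C) = 2 (f(C) = (C + C)/(C - 1*(-4)*(4 - 4)) = (2*C)/(C - 1*(-4)*0) = (2*C)/(C + 0) = (2*C)/C = 2)
28*f(6) + √(-72 + x(5, 4)) = 28*2 + √(-72 + 5) = 56 + √(-67) = 56 + I*√67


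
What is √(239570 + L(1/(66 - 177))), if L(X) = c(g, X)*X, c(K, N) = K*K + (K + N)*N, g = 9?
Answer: √36368302145037/12321 ≈ 489.46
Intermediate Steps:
c(K, N) = K² + N*(K + N)
L(X) = X*(81 + X² + 9*X) (L(X) = (9² + X² + 9*X)*X = (81 + X² + 9*X)*X = X*(81 + X² + 9*X))
√(239570 + L(1/(66 - 177))) = √(239570 + (81 + (1/(66 - 177))² + 9/(66 - 177))/(66 - 177)) = √(239570 + (81 + (1/(-111))² + 9/(-111))/(-111)) = √(239570 - (81 + (-1/111)² + 9*(-1/111))/111) = √(239570 - (81 + 1/12321 - 3/37)/111) = √(239570 - 1/111*997003/12321) = √(239570 - 997003/1367631) = √(327642361667/1367631) = √36368302145037/12321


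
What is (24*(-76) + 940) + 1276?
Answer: 392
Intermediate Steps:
(24*(-76) + 940) + 1276 = (-1824 + 940) + 1276 = -884 + 1276 = 392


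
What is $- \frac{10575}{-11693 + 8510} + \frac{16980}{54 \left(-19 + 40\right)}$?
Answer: $\frac{3668855}{200529} \approx 18.296$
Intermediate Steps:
$- \frac{10575}{-11693 + 8510} + \frac{16980}{54 \left(-19 + 40\right)} = - \frac{10575}{-3183} + \frac{16980}{54 \cdot 21} = \left(-10575\right) \left(- \frac{1}{3183}\right) + \frac{16980}{1134} = \frac{3525}{1061} + 16980 \cdot \frac{1}{1134} = \frac{3525}{1061} + \frac{2830}{189} = \frac{3668855}{200529}$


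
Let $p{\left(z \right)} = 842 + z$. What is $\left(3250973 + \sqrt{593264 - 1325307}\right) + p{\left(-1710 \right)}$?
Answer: $3250105 + i \sqrt{732043} \approx 3.2501 \cdot 10^{6} + 855.59 i$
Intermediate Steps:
$\left(3250973 + \sqrt{593264 - 1325307}\right) + p{\left(-1710 \right)} = \left(3250973 + \sqrt{593264 - 1325307}\right) + \left(842 - 1710\right) = \left(3250973 + \sqrt{-732043}\right) - 868 = \left(3250973 + i \sqrt{732043}\right) - 868 = 3250105 + i \sqrt{732043}$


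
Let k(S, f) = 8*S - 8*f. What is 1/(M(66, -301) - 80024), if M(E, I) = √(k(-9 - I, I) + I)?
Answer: -80024/6403836133 - √4443/6403836133 ≈ -1.2507e-5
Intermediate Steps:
k(S, f) = -8*f + 8*S
M(E, I) = √(-72 - 15*I) (M(E, I) = √((-8*I + 8*(-9 - I)) + I) = √((-8*I + (-72 - 8*I)) + I) = √((-72 - 16*I) + I) = √(-72 - 15*I))
1/(M(66, -301) - 80024) = 1/(√(-72 - 15*(-301)) - 80024) = 1/(√(-72 + 4515) - 80024) = 1/(√4443 - 80024) = 1/(-80024 + √4443)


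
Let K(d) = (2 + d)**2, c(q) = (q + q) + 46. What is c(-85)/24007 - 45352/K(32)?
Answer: -272227202/6938023 ≈ -39.237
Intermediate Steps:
c(q) = 46 + 2*q (c(q) = 2*q + 46 = 46 + 2*q)
c(-85)/24007 - 45352/K(32) = (46 + 2*(-85))/24007 - 45352/(2 + 32)**2 = (46 - 170)*(1/24007) - 45352/(34**2) = -124*1/24007 - 45352/1156 = -124/24007 - 45352*1/1156 = -124/24007 - 11338/289 = -272227202/6938023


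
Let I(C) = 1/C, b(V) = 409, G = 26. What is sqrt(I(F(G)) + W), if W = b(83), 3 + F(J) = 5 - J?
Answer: sqrt(58890)/12 ≈ 20.223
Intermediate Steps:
F(J) = 2 - J (F(J) = -3 + (5 - J) = 2 - J)
W = 409
sqrt(I(F(G)) + W) = sqrt(1/(2 - 1*26) + 409) = sqrt(1/(2 - 26) + 409) = sqrt(1/(-24) + 409) = sqrt(-1/24 + 409) = sqrt(9815/24) = sqrt(58890)/12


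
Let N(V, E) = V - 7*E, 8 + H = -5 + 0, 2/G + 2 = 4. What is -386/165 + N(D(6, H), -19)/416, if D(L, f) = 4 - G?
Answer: -17267/8580 ≈ -2.0125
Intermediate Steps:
G = 1 (G = 2/(-2 + 4) = 2/2 = 2*(½) = 1)
H = -13 (H = -8 + (-5 + 0) = -8 - 5 = -13)
D(L, f) = 3 (D(L, f) = 4 - 1*1 = 4 - 1 = 3)
N(V, E) = V - 7*E
-386/165 + N(D(6, H), -19)/416 = -386/165 + (3 - 7*(-19))/416 = -386*1/165 + (3 + 133)*(1/416) = -386/165 + 136*(1/416) = -386/165 + 17/52 = -17267/8580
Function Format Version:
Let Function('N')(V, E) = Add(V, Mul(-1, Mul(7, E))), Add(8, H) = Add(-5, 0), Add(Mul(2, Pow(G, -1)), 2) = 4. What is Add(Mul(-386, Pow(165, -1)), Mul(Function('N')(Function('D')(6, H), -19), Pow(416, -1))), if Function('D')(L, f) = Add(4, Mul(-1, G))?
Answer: Rational(-17267, 8580) ≈ -2.0125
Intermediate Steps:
G = 1 (G = Mul(2, Pow(Add(-2, 4), -1)) = Mul(2, Pow(2, -1)) = Mul(2, Rational(1, 2)) = 1)
H = -13 (H = Add(-8, Add(-5, 0)) = Add(-8, -5) = -13)
Function('D')(L, f) = 3 (Function('D')(L, f) = Add(4, Mul(-1, 1)) = Add(4, -1) = 3)
Function('N')(V, E) = Add(V, Mul(-7, E))
Add(Mul(-386, Pow(165, -1)), Mul(Function('N')(Function('D')(6, H), -19), Pow(416, -1))) = Add(Mul(-386, Pow(165, -1)), Mul(Add(3, Mul(-7, -19)), Pow(416, -1))) = Add(Mul(-386, Rational(1, 165)), Mul(Add(3, 133), Rational(1, 416))) = Add(Rational(-386, 165), Mul(136, Rational(1, 416))) = Add(Rational(-386, 165), Rational(17, 52)) = Rational(-17267, 8580)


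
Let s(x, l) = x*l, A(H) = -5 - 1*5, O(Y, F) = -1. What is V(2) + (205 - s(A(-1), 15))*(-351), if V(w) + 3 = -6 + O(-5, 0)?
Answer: -124615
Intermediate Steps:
A(H) = -10 (A(H) = -5 - 5 = -10)
s(x, l) = l*x
V(w) = -10 (V(w) = -3 + (-6 - 1) = -3 - 7 = -10)
V(2) + (205 - s(A(-1), 15))*(-351) = -10 + (205 - 15*(-10))*(-351) = -10 + (205 - 1*(-150))*(-351) = -10 + (205 + 150)*(-351) = -10 + 355*(-351) = -10 - 124605 = -124615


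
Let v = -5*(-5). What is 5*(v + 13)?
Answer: 190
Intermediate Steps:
v = 25
5*(v + 13) = 5*(25 + 13) = 5*38 = 190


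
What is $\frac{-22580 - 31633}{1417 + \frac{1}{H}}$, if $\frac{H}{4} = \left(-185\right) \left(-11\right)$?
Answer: $- \frac{25958460}{678493} \approx -38.259$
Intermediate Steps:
$H = 8140$ ($H = 4 \left(\left(-185\right) \left(-11\right)\right) = 4 \cdot 2035 = 8140$)
$\frac{-22580 - 31633}{1417 + \frac{1}{H}} = \frac{-22580 - 31633}{1417 + \frac{1}{8140}} = - \frac{54213}{1417 + \frac{1}{8140}} = - \frac{54213}{\frac{11534381}{8140}} = \left(-54213\right) \frac{8140}{11534381} = - \frac{25958460}{678493}$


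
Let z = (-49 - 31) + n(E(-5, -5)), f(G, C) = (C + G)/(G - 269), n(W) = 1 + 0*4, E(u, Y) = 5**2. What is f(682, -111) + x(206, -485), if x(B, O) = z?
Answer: -32056/413 ≈ -77.617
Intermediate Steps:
E(u, Y) = 25
n(W) = 1 (n(W) = 1 + 0 = 1)
f(G, C) = (C + G)/(-269 + G)
z = -79 (z = (-49 - 31) + 1 = -80 + 1 = -79)
x(B, O) = -79
f(682, -111) + x(206, -485) = (-111 + 682)/(-269 + 682) - 79 = 571/413 - 79 = -32056/413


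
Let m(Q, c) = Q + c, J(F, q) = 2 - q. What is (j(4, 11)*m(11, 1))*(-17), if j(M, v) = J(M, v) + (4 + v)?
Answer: -1224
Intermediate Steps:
j(M, v) = 6 (j(M, v) = (2 - v) + (4 + v) = 6)
(j(4, 11)*m(11, 1))*(-17) = (6*(11 + 1))*(-17) = (6*12)*(-17) = 72*(-17) = -1224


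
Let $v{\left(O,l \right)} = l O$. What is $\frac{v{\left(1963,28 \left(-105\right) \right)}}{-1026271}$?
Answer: $\frac{5771220}{1026271} \approx 5.6235$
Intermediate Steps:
$v{\left(O,l \right)} = O l$
$\frac{v{\left(1963,28 \left(-105\right) \right)}}{-1026271} = \frac{1963 \cdot 28 \left(-105\right)}{-1026271} = 1963 \left(-2940\right) \left(- \frac{1}{1026271}\right) = \left(-5771220\right) \left(- \frac{1}{1026271}\right) = \frac{5771220}{1026271}$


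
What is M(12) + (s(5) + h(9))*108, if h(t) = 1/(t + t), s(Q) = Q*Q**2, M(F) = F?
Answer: 13518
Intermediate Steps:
s(Q) = Q**3
h(t) = 1/(2*t)
M(12) + (s(5) + h(9))*108 = 12 + (5**3 + (1/2)/9)*108 = 12 + (125 + (1/2)*(1/9))*108 = 12 + (125 + 1/18)*108 = 12 + (2251/18)*108 = 12 + 13506 = 13518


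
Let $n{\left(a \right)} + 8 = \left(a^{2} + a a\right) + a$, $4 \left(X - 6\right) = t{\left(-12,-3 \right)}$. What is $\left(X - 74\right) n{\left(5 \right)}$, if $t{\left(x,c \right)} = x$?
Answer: $-3337$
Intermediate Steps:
$X = 3$ ($X = 6 + \frac{1}{4} \left(-12\right) = 6 - 3 = 3$)
$n{\left(a \right)} = -8 + a + 2 a^{2}$ ($n{\left(a \right)} = -8 + \left(\left(a^{2} + a a\right) + a\right) = -8 + \left(\left(a^{2} + a^{2}\right) + a\right) = -8 + \left(2 a^{2} + a\right) = -8 + \left(a + 2 a^{2}\right) = -8 + a + 2 a^{2}$)
$\left(X - 74\right) n{\left(5 \right)} = \left(3 - 74\right) \left(-8 + 5 + 2 \cdot 5^{2}\right) = - 71 \left(-8 + 5 + 2 \cdot 25\right) = - 71 \left(-8 + 5 + 50\right) = \left(-71\right) 47 = -3337$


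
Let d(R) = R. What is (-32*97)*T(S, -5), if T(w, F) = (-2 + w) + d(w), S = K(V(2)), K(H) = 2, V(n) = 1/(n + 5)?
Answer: -6208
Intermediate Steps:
V(n) = 1/(5 + n)
S = 2
T(w, F) = -2 + 2*w (T(w, F) = (-2 + w) + w = -2 + 2*w)
(-32*97)*T(S, -5) = (-32*97)*(-2 + 2*2) = -3104*(-2 + 4) = -3104*2 = -6208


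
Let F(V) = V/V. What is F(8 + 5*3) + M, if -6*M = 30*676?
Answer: -3379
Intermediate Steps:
M = -3380 (M = -5*676 = -⅙*20280 = -3380)
F(V) = 1
F(8 + 5*3) + M = 1 - 3380 = -3379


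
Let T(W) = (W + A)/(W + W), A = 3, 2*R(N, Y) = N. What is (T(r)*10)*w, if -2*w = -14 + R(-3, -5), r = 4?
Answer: 1085/16 ≈ 67.813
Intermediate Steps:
R(N, Y) = N/2
w = 31/4 (w = -(-14 + (½)*(-3))/2 = -(-14 - 3/2)/2 = -½*(-31/2) = 31/4 ≈ 7.7500)
T(W) = (3 + W)/(2*W) (T(W) = (W + 3)/(W + W) = (3 + W)/((2*W)) = (3 + W)*(1/(2*W)) = (3 + W)/(2*W))
(T(r)*10)*w = (((½)*(3 + 4)/4)*10)*(31/4) = (((½)*(¼)*7)*10)*(31/4) = ((7/8)*10)*(31/4) = (35/4)*(31/4) = 1085/16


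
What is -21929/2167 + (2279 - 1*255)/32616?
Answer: -88856282/8834859 ≈ -10.057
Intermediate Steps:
-21929/2167 + (2279 - 1*255)/32616 = -21929*1/2167 + (2279 - 255)*(1/32616) = -21929/2167 + 2024*(1/32616) = -21929/2167 + 253/4077 = -88856282/8834859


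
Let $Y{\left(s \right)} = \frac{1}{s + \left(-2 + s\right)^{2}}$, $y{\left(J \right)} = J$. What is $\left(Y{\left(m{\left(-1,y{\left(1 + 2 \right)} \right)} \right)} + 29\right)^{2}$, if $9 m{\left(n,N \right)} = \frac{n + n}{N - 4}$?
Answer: $\frac{64432729}{75076} \approx 858.23$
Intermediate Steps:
$m{\left(n,N \right)} = \frac{2 n}{9 \left(-4 + N\right)}$ ($m{\left(n,N \right)} = \frac{\left(n + n\right) \frac{1}{N - 4}}{9} = \frac{2 n \frac{1}{-4 + N}}{9} = \frac{2 n}{9 \left(-4 + N\right)}$)
$\left(Y{\left(m{\left(-1,y{\left(1 + 2 \right)} \right)} \right)} + 29\right)^{2} = \left(\frac{1}{\frac{2}{9} \left(-1\right) \frac{1}{-4 + \left(1 + 2\right)} + \left(-2 + \frac{2}{9} \left(-1\right) \frac{1}{-4 + \left(1 + 2\right)}\right)^{2}} + 29\right)^{2} = \left(\frac{1}{\frac{2}{9} \left(-1\right) \frac{1}{-4 + 3} + \left(-2 + \frac{2}{9} \left(-1\right) \frac{1}{-4 + 3}\right)^{2}} + 29\right)^{2} = \left(\frac{1}{\frac{2}{9} \left(-1\right) \frac{1}{-1} + \left(-2 + \frac{2}{9} \left(-1\right) \frac{1}{-1}\right)^{2}} + 29\right)^{2} = \left(\frac{1}{\frac{2}{9} \left(-1\right) \left(-1\right) + \left(-2 + \frac{2}{9} \left(-1\right) \left(-1\right)\right)^{2}} + 29\right)^{2} = \left(\frac{1}{\frac{2}{9} + \left(-2 + \frac{2}{9}\right)^{2}} + 29\right)^{2} = \left(\frac{1}{\frac{2}{9} + \left(- \frac{16}{9}\right)^{2}} + 29\right)^{2} = \left(\frac{1}{\frac{2}{9} + \frac{256}{81}} + 29\right)^{2} = \left(\frac{1}{\frac{274}{81}} + 29\right)^{2} = \left(\frac{81}{274} + 29\right)^{2} = \left(\frac{8027}{274}\right)^{2} = \frac{64432729}{75076}$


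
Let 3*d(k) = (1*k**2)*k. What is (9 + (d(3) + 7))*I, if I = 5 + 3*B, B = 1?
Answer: 200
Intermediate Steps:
I = 8 (I = 5 + 3*1 = 5 + 3 = 8)
d(k) = k**3/3 (d(k) = ((1*k**2)*k)/3 = (k**2*k)/3 = k**3/3)
(9 + (d(3) + 7))*I = (9 + ((1/3)*3**3 + 7))*8 = (9 + ((1/3)*27 + 7))*8 = (9 + (9 + 7))*8 = (9 + 16)*8 = 25*8 = 200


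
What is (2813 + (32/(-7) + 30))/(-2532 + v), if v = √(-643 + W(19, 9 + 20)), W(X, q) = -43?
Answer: -25154154/22440985 - 19869*I*√14/6411710 ≈ -1.1209 - 0.011595*I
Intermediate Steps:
v = 7*I*√14 (v = √(-643 - 43) = √(-686) = 7*I*√14 ≈ 26.192*I)
(2813 + (32/(-7) + 30))/(-2532 + v) = (2813 + (32/(-7) + 30))/(-2532 + 7*I*√14) = (2813 + (-⅐*32 + 30))/(-2532 + 7*I*√14) = (2813 + (-32/7 + 30))/(-2532 + 7*I*√14) = (2813 + 178/7)/(-2532 + 7*I*√14) = 19869/(7*(-2532 + 7*I*√14))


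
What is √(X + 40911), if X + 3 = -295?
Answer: √40613 ≈ 201.53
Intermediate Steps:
X = -298 (X = -3 - 295 = -298)
√(X + 40911) = √(-298 + 40911) = √40613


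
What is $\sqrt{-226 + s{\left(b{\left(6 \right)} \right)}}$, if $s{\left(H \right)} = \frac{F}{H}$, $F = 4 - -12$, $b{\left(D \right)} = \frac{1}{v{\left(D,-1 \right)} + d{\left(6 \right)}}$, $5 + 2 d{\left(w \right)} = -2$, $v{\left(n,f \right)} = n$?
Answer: $i \sqrt{186} \approx 13.638 i$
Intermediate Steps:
$d{\left(w \right)} = - \frac{7}{2}$ ($d{\left(w \right)} = - \frac{5}{2} + \frac{1}{2} \left(-2\right) = - \frac{5}{2} - 1 = - \frac{7}{2}$)
$b{\left(D \right)} = \frac{1}{- \frac{7}{2} + D}$ ($b{\left(D \right)} = \frac{1}{D - \frac{7}{2}} = \frac{1}{- \frac{7}{2} + D}$)
$F = 16$ ($F = 4 + 12 = 16$)
$s{\left(H \right)} = \frac{16}{H}$
$\sqrt{-226 + s{\left(b{\left(6 \right)} \right)}} = \sqrt{-226 + \frac{16}{2 \frac{1}{-7 + 2 \cdot 6}}} = \sqrt{-226 + \frac{16}{2 \frac{1}{-7 + 12}}} = \sqrt{-226 + \frac{16}{2 \cdot \frac{1}{5}}} = \sqrt{-226 + \frac{16}{\frac{2}{5}}} = \sqrt{-226 + 16 \cdot \frac{5}{2}} = \sqrt{-226 + 40} = \sqrt{-186} = i \sqrt{186}$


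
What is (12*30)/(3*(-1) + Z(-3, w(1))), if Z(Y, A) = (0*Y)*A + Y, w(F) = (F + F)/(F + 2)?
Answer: -60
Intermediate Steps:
w(F) = 2*F/(2 + F) (w(F) = (2*F)/(2 + F) = 2*F/(2 + F))
Z(Y, A) = Y (Z(Y, A) = 0*A + Y = 0 + Y = Y)
(12*30)/(3*(-1) + Z(-3, w(1))) = (12*30)/(3*(-1) - 3) = 360/(-3 - 3) = 360/(-6) = 360*(-⅙) = -60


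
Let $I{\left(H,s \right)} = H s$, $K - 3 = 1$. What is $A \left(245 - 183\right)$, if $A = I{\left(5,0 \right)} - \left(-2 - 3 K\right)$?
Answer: $868$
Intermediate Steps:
$K = 4$ ($K = 3 + 1 = 4$)
$A = 14$ ($A = 5 \cdot 0 - \left(-2 - 12\right) = 0 - \left(-2 - 12\right) = 0 - -14 = 0 + 14 = 14$)
$A \left(245 - 183\right) = 14 \left(245 - 183\right) = 14 \cdot 62 = 868$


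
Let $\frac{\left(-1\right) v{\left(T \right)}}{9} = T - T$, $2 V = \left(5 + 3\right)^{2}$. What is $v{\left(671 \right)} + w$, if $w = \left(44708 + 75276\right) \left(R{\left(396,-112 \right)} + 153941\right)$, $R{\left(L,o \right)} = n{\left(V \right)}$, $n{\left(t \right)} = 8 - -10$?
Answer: $18472616656$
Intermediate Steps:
$V = 32$ ($V = \frac{\left(5 + 3\right)^{2}}{2} = \frac{8^{2}}{2} = \frac{1}{2} \cdot 64 = 32$)
$n{\left(t \right)} = 18$ ($n{\left(t \right)} = 8 + 10 = 18$)
$R{\left(L,o \right)} = 18$
$v{\left(T \right)} = 0$ ($v{\left(T \right)} = - 9 \left(T - T\right) = \left(-9\right) 0 = 0$)
$w = 18472616656$ ($w = \left(44708 + 75276\right) \left(18 + 153941\right) = 119984 \cdot 153959 = 18472616656$)
$v{\left(671 \right)} + w = 0 + 18472616656 = 18472616656$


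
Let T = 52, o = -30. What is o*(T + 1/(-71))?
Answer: -110730/71 ≈ -1559.6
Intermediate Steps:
o*(T + 1/(-71)) = -30*(52 + 1/(-71)) = -30*(52 - 1/71) = -30*3691/71 = -110730/71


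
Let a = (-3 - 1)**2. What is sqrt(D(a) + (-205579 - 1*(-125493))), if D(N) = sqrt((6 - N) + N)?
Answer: sqrt(-80086 + sqrt(6)) ≈ 282.99*I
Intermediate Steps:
a = 16 (a = (-4)**2 = 16)
D(N) = sqrt(6)
sqrt(D(a) + (-205579 - 1*(-125493))) = sqrt(sqrt(6) + (-205579 - 1*(-125493))) = sqrt(sqrt(6) + (-205579 + 125493)) = sqrt(sqrt(6) - 80086) = sqrt(-80086 + sqrt(6))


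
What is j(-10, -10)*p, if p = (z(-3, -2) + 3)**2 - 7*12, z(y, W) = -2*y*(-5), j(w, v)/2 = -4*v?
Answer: 51600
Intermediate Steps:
j(w, v) = -8*v (j(w, v) = 2*(-4*v) = -8*v)
z(y, W) = 10*y
p = 645 (p = (10*(-3) + 3)**2 - 7*12 = (-30 + 3)**2 - 84 = (-27)**2 - 84 = 729 - 84 = 645)
j(-10, -10)*p = -8*(-10)*645 = 80*645 = 51600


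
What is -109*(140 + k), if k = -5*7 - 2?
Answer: -11227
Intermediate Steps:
k = -37 (k = -35 - 2 = -37)
-109*(140 + k) = -109*(140 - 37) = -109*103 = -11227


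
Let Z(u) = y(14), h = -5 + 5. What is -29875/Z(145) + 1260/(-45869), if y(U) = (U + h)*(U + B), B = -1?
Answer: -1370565695/8348158 ≈ -164.18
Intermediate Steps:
h = 0
y(U) = U*(-1 + U) (y(U) = (U + 0)*(U - 1) = U*(-1 + U))
Z(u) = 182 (Z(u) = 14*(-1 + 14) = 14*13 = 182)
-29875/Z(145) + 1260/(-45869) = -29875/182 + 1260/(-45869) = -29875*1/182 + 1260*(-1/45869) = -29875/182 - 1260/45869 = -1370565695/8348158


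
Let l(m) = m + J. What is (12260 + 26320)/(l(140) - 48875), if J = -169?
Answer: -9645/12226 ≈ -0.78889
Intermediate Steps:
l(m) = -169 + m (l(m) = m - 169 = -169 + m)
(12260 + 26320)/(l(140) - 48875) = (12260 + 26320)/((-169 + 140) - 48875) = 38580/(-29 - 48875) = 38580/(-48904) = 38580*(-1/48904) = -9645/12226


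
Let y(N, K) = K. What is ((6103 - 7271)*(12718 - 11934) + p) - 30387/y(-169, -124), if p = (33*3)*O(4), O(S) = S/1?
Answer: -113468797/124 ≈ -9.1507e+5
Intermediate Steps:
O(S) = S (O(S) = S*1 = S)
p = 396 (p = (33*3)*4 = 99*4 = 396)
((6103 - 7271)*(12718 - 11934) + p) - 30387/y(-169, -124) = ((6103 - 7271)*(12718 - 11934) + 396) - 30387/(-124) = (-1168*784 + 396) - 30387*(-1/124) = (-915712 + 396) + 30387/124 = -915316 + 30387/124 = -113468797/124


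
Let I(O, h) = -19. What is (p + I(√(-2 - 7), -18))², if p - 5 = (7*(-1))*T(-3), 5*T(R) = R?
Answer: 2401/25 ≈ 96.040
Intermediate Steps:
T(R) = R/5
p = 46/5 (p = 5 + (7*(-1))*((⅕)*(-3)) = 5 - 7*(-⅗) = 5 + 21/5 = 46/5 ≈ 9.2000)
(p + I(√(-2 - 7), -18))² = (46/5 - 19)² = (-49/5)² = 2401/25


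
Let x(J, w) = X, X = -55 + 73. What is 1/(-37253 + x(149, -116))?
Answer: -1/37235 ≈ -2.6856e-5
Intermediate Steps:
X = 18
x(J, w) = 18
1/(-37253 + x(149, -116)) = 1/(-37253 + 18) = 1/(-37235) = -1/37235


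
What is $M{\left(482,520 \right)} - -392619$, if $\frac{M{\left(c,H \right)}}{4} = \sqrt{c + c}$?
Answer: $392619 + 8 \sqrt{241} \approx 3.9274 \cdot 10^{5}$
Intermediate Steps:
$M{\left(c,H \right)} = 4 \sqrt{2} \sqrt{c}$ ($M{\left(c,H \right)} = 4 \sqrt{c + c} = 4 \sqrt{2 c} = 4 \sqrt{2} \sqrt{c}$)
$M{\left(482,520 \right)} - -392619 = 4 \sqrt{2} \sqrt{482} - -392619 = 8 \sqrt{241} + 392619 = 392619 + 8 \sqrt{241}$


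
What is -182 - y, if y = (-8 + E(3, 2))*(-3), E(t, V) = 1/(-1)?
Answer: -209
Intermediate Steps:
E(t, V) = -1
y = 27 (y = (-8 - 1)*(-3) = -9*(-3) = 27)
-182 - y = -182 - 1*27 = -182 - 27 = -209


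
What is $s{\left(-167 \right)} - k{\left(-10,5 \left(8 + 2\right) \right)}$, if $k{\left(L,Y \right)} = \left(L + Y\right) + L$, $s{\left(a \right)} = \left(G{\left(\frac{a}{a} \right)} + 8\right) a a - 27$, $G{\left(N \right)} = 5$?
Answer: $362500$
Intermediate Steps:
$s{\left(a \right)} = -27 + 13 a^{2}$ ($s{\left(a \right)} = \left(5 + 8\right) a a - 27 = 13 a a - 27 = 13 a^{2} - 27 = -27 + 13 a^{2}$)
$k{\left(L,Y \right)} = Y + 2 L$
$s{\left(-167 \right)} - k{\left(-10,5 \left(8 + 2\right) \right)} = \left(-27 + 13 \left(-167\right)^{2}\right) - \left(5 \left(8 + 2\right) + 2 \left(-10\right)\right) = \left(-27 + 13 \cdot 27889\right) - \left(5 \cdot 10 - 20\right) = \left(-27 + 362557\right) - \left(50 - 20\right) = 362530 - 30 = 362500$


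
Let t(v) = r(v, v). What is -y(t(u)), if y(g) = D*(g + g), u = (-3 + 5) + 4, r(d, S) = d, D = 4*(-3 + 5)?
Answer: -96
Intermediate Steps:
D = 8 (D = 4*2 = 8)
u = 6 (u = 2 + 4 = 6)
t(v) = v
y(g) = 16*g (y(g) = 8*(g + g) = 8*(2*g) = 16*g)
-y(t(u)) = -16*6 = -1*96 = -96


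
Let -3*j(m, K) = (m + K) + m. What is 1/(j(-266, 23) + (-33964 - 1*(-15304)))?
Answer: -3/55471 ≈ -5.4082e-5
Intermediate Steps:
j(m, K) = -2*m/3 - K/3 (j(m, K) = -((m + K) + m)/3 = -((K + m) + m)/3 = -(K + 2*m)/3 = -2*m/3 - K/3)
1/(j(-266, 23) + (-33964 - 1*(-15304))) = 1/((-⅔*(-266) - ⅓*23) + (-33964 - 1*(-15304))) = 1/((532/3 - 23/3) + (-33964 + 15304)) = 1/(509/3 - 18660) = 1/(-55471/3) = -3/55471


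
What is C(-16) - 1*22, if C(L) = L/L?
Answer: -21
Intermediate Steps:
C(L) = 1
C(-16) - 1*22 = 1 - 1*22 = 1 - 22 = -21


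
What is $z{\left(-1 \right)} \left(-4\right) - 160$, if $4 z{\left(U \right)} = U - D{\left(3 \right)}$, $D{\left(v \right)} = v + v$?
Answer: $-153$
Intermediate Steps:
$D{\left(v \right)} = 2 v$
$z{\left(U \right)} = - \frac{3}{2} + \frac{U}{4}$ ($z{\left(U \right)} = \frac{U - 2 \cdot 3}{4} = \frac{U - 6}{4} = \frac{-6 + U}{4} = - \frac{3}{2} + \frac{U}{4}$)
$z{\left(-1 \right)} \left(-4\right) - 160 = \left(- \frac{3}{2} + \frac{1}{4} \left(-1\right)\right) \left(-4\right) - 160 = \left(- \frac{3}{2} - \frac{1}{4}\right) \left(-4\right) - 160 = \left(- \frac{7}{4}\right) \left(-4\right) - 160 = 7 - 160 = -153$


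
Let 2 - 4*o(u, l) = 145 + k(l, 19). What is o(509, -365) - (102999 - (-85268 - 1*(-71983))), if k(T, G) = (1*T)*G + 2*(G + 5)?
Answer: -114598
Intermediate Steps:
k(T, G) = 10 + 2*G + G*T (k(T, G) = T*G + 2*(5 + G) = G*T + (10 + 2*G) = 10 + 2*G + G*T)
o(u, l) = -191/4 - 19*l/4 (o(u, l) = 1/2 - (145 + (10 + 2*19 + 19*l))/4 = 1/2 - (145 + (10 + 38 + 19*l))/4 = 1/2 - (145 + (48 + 19*l))/4 = 1/2 - (193 + 19*l)/4 = 1/2 + (-193/4 - 19*l/4) = -191/4 - 19*l/4)
o(509, -365) - (102999 - (-85268 - 1*(-71983))) = (-191/4 - 19/4*(-365)) - (102999 - (-85268 - 1*(-71983))) = (-191/4 + 6935/4) - (102999 - (-85268 + 71983)) = 1686 - (102999 - 1*(-13285)) = 1686 - (102999 + 13285) = 1686 - 1*116284 = 1686 - 116284 = -114598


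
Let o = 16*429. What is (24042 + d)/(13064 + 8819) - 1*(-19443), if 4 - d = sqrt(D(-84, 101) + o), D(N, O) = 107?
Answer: 425495215/21883 - sqrt(6971)/21883 ≈ 19444.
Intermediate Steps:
o = 6864
d = 4 - sqrt(6971) (d = 4 - sqrt(107 + 6864) = 4 - sqrt(6971) ≈ -79.493)
(24042 + d)/(13064 + 8819) - 1*(-19443) = (24042 + (4 - sqrt(6971)))/(13064 + 8819) - 1*(-19443) = (24046 - sqrt(6971))/21883 + 19443 = (24046 - sqrt(6971))*(1/21883) + 19443 = (24046/21883 - sqrt(6971)/21883) + 19443 = 425495215/21883 - sqrt(6971)/21883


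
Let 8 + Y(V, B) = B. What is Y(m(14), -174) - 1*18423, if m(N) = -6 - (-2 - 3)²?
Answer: -18605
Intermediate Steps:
m(N) = -31 (m(N) = -6 - 1*(-5)² = -6 - 1*25 = -6 - 25 = -31)
Y(V, B) = -8 + B
Y(m(14), -174) - 1*18423 = (-8 - 174) - 1*18423 = -182 - 18423 = -18605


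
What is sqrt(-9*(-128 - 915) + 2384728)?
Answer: sqrt(2394115) ≈ 1547.3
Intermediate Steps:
sqrt(-9*(-128 - 915) + 2384728) = sqrt(-9*(-1043) + 2384728) = sqrt(9387 + 2384728) = sqrt(2394115)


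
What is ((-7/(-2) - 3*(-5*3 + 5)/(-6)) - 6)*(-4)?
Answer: 30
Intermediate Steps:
((-7/(-2) - 3*(-5*3 + 5)/(-6)) - 6)*(-4) = ((-7*(-1/2) - 3*(-15 + 5)*(-1/6)) - 6)*(-4) = ((7/2 - 3*(-10)*(-1/6)) - 6)*(-4) = ((7/2 + 30*(-1/6)) - 6)*(-4) = ((7/2 - 5) - 6)*(-4) = (-3/2 - 6)*(-4) = -15/2*(-4) = 30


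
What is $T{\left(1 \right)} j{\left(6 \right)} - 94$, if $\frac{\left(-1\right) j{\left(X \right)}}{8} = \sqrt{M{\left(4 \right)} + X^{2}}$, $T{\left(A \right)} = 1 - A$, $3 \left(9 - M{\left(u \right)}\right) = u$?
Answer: $-94$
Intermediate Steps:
$M{\left(u \right)} = 9 - \frac{u}{3}$
$j{\left(X \right)} = - 8 \sqrt{\frac{23}{3} + X^{2}}$ ($j{\left(X \right)} = - 8 \sqrt{\left(9 - \frac{4}{3}\right) + X^{2}} = - 8 \sqrt{\frac{23}{3} + X^{2}}$)
$T{\left(1 \right)} j{\left(6 \right)} - 94 = \left(1 - 1\right) \left(- \frac{8 \sqrt{69 + 9 \cdot 6^{2}}}{3}\right) - 94 = \left(1 - 1\right) \left(- \frac{8 \sqrt{69 + 9 \cdot 36}}{3}\right) - 94 = 0 \left(- \frac{8 \sqrt{69 + 324}}{3}\right) - 94 = 0 \left(- \frac{8 \sqrt{393}}{3}\right) - 94 = 0 - 94 = -94$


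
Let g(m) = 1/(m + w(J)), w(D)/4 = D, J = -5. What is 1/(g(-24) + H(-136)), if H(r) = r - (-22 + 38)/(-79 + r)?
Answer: -9460/1286071 ≈ -0.0073557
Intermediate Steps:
w(D) = 4*D
H(r) = r - 16/(-79 + r)
g(m) = 1/(-20 + m) (g(m) = 1/(m + 4*(-5)) = 1/(m - 20) = 1/(-20 + m))
1/(g(-24) + H(-136)) = 1/(1/(-20 - 24) + (-16 + (-136)² - 79*(-136))/(-79 - 136)) = 1/(1/(-44) + (-16 + 18496 + 10744)/(-215)) = 1/(-1/44 - 1/215*29224) = 1/(-1/44 - 29224/215) = 1/(-1286071/9460) = -9460/1286071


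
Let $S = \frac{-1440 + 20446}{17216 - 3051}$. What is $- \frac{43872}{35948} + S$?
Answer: $\frac{15445202}{127300855} \approx 0.12133$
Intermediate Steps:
$S = \frac{19006}{14165} \approx 1.3418$
$- \frac{43872}{35948} + S = - \frac{43872}{35948} + \frac{19006}{14165} = \left(-43872\right) \frac{1}{35948} + \frac{19006}{14165} = - \frac{10968}{8987} + \frac{19006}{14165} = \frac{15445202}{127300855}$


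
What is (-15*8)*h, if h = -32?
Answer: 3840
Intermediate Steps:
(-15*8)*h = -15*8*(-32) = -120*(-32) = 3840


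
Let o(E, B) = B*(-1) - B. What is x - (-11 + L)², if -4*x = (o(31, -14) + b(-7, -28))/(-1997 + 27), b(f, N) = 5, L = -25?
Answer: -10212447/7880 ≈ -1296.0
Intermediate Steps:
o(E, B) = -2*B (o(E, B) = -B - B = -2*B)
x = 33/7880 (x = -(-2*(-14) + 5)/(4*(-1997 + 27)) = -(28 + 5)/(4*(-1970)) = -33*(-1)/(4*1970) = -¼*(-33/1970) = 33/7880 ≈ 0.0041878)
x - (-11 + L)² = 33/7880 - (-11 - 25)² = 33/7880 - 1*(-36)² = 33/7880 - 1*1296 = 33/7880 - 1296 = -10212447/7880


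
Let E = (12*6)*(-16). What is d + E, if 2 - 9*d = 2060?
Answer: -4142/3 ≈ -1380.7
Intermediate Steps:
d = -686/3 (d = 2/9 - ⅑*2060 = 2/9 - 2060/9 = -686/3 ≈ -228.67)
E = -1152 (E = 72*(-16) = -1152)
d + E = -686/3 - 1152 = -4142/3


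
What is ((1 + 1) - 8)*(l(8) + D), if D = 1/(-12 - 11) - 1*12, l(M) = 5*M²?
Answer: -42498/23 ≈ -1847.7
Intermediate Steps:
D = -277/23 (D = 1/(-23) - 12 = -1/23 - 12 = -277/23 ≈ -12.043)
((1 + 1) - 8)*(l(8) + D) = ((1 + 1) - 8)*(5*8² - 277/23) = (2 - 8)*(5*64 - 277/23) = -6*(320 - 277/23) = -6*7083/23 = -42498/23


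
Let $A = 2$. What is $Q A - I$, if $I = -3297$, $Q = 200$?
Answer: $3697$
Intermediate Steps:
$Q A - I = 200 \cdot 2 - -3297 = 400 + 3297 = 3697$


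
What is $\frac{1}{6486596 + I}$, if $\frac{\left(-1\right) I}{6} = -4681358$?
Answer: $\frac{1}{34574744} \approx 2.8923 \cdot 10^{-8}$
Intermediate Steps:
$I = 28088148$ ($I = \left(-6\right) \left(-4681358\right) = 28088148$)
$\frac{1}{6486596 + I} = \frac{1}{6486596 + 28088148} = \frac{1}{34574744}$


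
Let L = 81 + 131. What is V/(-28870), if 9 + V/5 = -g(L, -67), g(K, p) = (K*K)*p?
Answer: -3011239/5774 ≈ -521.52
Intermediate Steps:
L = 212
g(K, p) = p*K² (g(K, p) = K²*p = p*K²)
V = 15056195 (V = -45 + 5*(-(-67)*212²) = -45 + 5*(-(-67)*44944) = -45 + 5*(-1*(-3011248)) = -45 + 5*3011248 = -45 + 15056240 = 15056195)
V/(-28870) = 15056195/(-28870) = 15056195*(-1/28870) = -3011239/5774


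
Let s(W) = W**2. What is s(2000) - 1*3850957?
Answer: 149043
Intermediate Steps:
s(2000) - 1*3850957 = 2000**2 - 1*3850957 = 4000000 - 3850957 = 149043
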